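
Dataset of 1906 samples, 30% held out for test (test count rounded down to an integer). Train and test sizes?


Test = ⌊1906·30/100⌋ = 571
Train = 1906 - 571 = 1335

Train: 1335, Test: 571


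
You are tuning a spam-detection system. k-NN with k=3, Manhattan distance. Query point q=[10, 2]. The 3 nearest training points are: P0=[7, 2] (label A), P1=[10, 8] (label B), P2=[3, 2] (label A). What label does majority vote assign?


d(q,P0) = 3  (label A)
d(q,P1) = 6  (label B)
d(q,P2) = 7  (label A)
Votes: A=2, B=1
Majority → A

A


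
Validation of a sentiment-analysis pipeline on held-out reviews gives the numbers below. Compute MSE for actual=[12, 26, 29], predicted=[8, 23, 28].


Squared errors: (12-8)²=16, (26-23)²=9, (29-28)²=1
Sum = 26
MSE = 26/3 = 26/3

26/3


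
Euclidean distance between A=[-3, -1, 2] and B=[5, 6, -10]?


d = √((-3-5)² + (-1-6)² + (2+ 10)²)
  = √(64 + 49 + 144)
  = √257 = 16.0312

16.0312


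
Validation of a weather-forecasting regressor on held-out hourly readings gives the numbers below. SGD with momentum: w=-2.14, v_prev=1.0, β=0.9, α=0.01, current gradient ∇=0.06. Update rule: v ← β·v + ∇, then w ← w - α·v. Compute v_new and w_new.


v_new = 0.9·1.0 + 0.06 = 0.9 + 0.06 = 0.96
w_new = -2.14 - 0.01·0.96 = -2.14 - 0.0096 = -2.1496

v_new=0.96, w_new=-2.1496


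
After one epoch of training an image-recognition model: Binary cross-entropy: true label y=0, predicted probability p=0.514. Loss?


BCE = -[y·ln(p) + (1-y)·ln(1-p)]
= -0 - 1·ln(1-0.514)
= -ln(0.486) = 0.7215

0.7215


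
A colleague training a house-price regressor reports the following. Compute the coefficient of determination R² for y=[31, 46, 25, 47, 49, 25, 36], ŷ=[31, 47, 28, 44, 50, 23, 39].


ȳ = 37
SS_res = Σ(y-ŷ)² = 33
SS_tot = Σ(y-ȳ)² = 650
R² = 1 - SS_res/SS_tot = 1 - 0.0508 = 0.9492

0.9492


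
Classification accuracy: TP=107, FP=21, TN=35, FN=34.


Accuracy = (TP+TN)/(TP+TN+FP+FN)
= (107+35)/(197)
= 142/197 = 72.08%

72.08%


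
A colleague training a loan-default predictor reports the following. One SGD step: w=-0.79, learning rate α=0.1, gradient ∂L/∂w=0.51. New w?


w_new = w - α·∇
= -0.79 - 0.1·0.51
= -0.79 - 0.051
= -0.841

-0.841


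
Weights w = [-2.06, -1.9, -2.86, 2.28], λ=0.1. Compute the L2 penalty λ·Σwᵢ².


‖w‖₂² = (-2.06)² + (-1.9)² + (-2.86)² + (2.28)²
     = 4.2436 + 3.61 + 8.1796 + 5.1984
     = 21.2316
λ·‖w‖₂² = 0.1·21.2316 = 2.12316

2.12316


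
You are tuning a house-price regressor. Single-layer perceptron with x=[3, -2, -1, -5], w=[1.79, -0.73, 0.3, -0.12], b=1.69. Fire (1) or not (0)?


z = (3)·(1.79) + (-2)·(-0.73) + (-1)·(0.3) + (-5)·(-0.12) + 1.69
  = 8.82
step(z) = 1 (z≥0)

1


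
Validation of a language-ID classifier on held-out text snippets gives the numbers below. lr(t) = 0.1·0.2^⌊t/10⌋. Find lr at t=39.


n_drops = ⌊39/10⌋ = 3
lr = 0.1·0.2^3 = 0.1·0.008 = 0.0008

0.0008


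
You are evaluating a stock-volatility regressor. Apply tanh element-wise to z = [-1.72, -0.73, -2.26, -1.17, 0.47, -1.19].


tanh(-1.72) = -0.9379
tanh(-0.73) = -0.6231
tanh(-2.26) = -0.9785
tanh(-1.17) = -0.8243
tanh(0.47) = 0.4382
tanh(-1.19) = -0.8306
result = [-0.9379, -0.6231, -0.9785, -0.8243, 0.4382, -0.8306]

[-0.9379, -0.6231, -0.9785, -0.8243, 0.4382, -0.8306]


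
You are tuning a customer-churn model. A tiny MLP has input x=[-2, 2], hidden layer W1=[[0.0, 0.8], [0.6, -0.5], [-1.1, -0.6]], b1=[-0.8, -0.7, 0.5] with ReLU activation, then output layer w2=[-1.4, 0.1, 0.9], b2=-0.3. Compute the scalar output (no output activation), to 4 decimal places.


z1[0] = (0.0)·(-2) + (0.8)·(2) - 0.8 = 0.8
z1[1] = (0.6)·(-2) + (-0.5)·(2) - 0.7 = -2.9
z1[2] = (-1.1)·(-2) + (-0.6)·(2) + 0.5 = 1.5
h = ReLU(z1) = [0.8, 0.0, 1.5]
output = (-1.4)·(0.8) + (0.1)·(0.0) + (0.9)·(1.5) - 0.3 = -0.07

-0.07


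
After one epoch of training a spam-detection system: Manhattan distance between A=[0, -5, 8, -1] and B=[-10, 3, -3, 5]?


d = |0+ 10| + |-5-3| + |8+ 3| + |-1-5|
  = 10 + 8 + 11 + 6
  = 35

35


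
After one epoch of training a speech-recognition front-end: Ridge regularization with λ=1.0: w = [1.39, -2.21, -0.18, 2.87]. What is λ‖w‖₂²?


‖w‖₂² = (1.39)² + (-2.21)² + (-0.18)² + (2.87)²
     = 1.9321 + 4.8841 + 0.0324 + 8.2369
     = 15.0855
λ·‖w‖₂² = 1.0·15.0855 = 15.0855

15.0855


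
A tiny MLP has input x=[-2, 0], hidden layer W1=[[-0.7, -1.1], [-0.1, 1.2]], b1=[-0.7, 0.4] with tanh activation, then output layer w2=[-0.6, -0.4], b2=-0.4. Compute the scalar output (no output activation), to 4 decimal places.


z1[0] = (-0.7)·(-2) + (-1.1)·(0) - 0.7 = 0.7
z1[1] = (-0.1)·(-2) + (1.2)·(0) + 0.4 = 0.6
h = tanh(z1) = [0.6044, 0.537]
output = (-0.6)·(0.6044) + (-0.4)·(0.537) - 0.4 = -0.9774

-0.9774


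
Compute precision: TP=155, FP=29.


Precision = TP/(TP+FP)
= 155/(155+29)
= 155/184 = 84.24%

84.24%


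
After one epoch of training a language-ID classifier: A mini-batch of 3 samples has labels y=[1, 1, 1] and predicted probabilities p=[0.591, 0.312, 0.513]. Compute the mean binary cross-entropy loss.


L[0] = -ln(0.591) = 0.5259
L[1] = -ln(0.312) = 1.1648
L[2] = -ln(0.513) = 0.6675
mean = (0.5259 + 1.1648 + 0.6675)/3 = 0.7861

0.7861


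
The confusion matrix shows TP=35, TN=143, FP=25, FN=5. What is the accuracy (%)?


Accuracy = (TP+TN)/(TP+TN+FP+FN)
= (35+143)/(208)
= 178/208 = 85.58%

85.58%


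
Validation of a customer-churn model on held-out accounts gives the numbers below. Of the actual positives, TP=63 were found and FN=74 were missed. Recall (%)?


Recall = TP/(TP+FN)
= 63/(63+74)
= 63/137 = 45.99%

45.99%


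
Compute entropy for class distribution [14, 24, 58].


Probabilities: [14/96, 24/96, 58/96] ≈ [0.1458, 0.25, 0.6042]
H = -((14/96)·log₂(14/96) + (24/96)·log₂(24/96) + (58/96)·log₂(58/96))
  = 1.3443 bits

1.3443 bits


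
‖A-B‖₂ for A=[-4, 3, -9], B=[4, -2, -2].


d = √((-4-4)² + (3+ 2)² + (-9+ 2)²)
  = √(64 + 25 + 49)
  = √138 = 11.7473

11.7473


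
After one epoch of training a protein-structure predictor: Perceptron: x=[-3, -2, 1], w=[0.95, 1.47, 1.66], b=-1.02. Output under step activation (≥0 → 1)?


z = (-3)·(0.95) + (-2)·(1.47) + (1)·(1.66) - 1.02
  = -5.15
step(z) = 0 (z<0)

0


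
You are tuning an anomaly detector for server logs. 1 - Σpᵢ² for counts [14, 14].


Probabilities: [14/28, 14/28] ≈ [0.5, 0.5]
Σpᵢ² = (196 + 196)/28² = 392/784
Gini = 1 - Σpᵢ² = 1 - 392/784 = 0.5

0.5


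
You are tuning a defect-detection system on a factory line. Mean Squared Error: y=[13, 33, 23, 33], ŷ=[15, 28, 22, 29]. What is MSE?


Squared errors: (13-15)²=4, (33-28)²=25, (23-22)²=1, (33-29)²=16
Sum = 46
MSE = 46/4 = 23/2

23/2


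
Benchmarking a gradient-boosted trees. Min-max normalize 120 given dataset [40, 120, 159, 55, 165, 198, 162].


min=40, max=198
(120-40)/(198-40) = 80/158 = 0.5063

0.5063


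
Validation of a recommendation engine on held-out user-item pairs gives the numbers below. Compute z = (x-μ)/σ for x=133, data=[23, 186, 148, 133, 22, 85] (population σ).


μ = 99.5, σ = 61.9482
z = (133 - 99.5)/61.9482 = 0.5408

0.5408


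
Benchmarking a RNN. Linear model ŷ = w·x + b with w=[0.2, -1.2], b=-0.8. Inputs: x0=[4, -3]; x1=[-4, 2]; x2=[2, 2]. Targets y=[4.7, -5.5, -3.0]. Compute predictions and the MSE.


ŷ0 = (0.2)·(4) + (-1.2)·(-3) - 0.8 = 3.6
ŷ1 = (0.2)·(-4) + (-1.2)·(2) - 0.8 = -4.0
ŷ2 = (0.2)·(2) + (-1.2)·(2) - 0.8 = -2.8
errors² = [1.21, 2.25, 0.04]
MSE = 3.5000/3 = 1.1667

1.1667


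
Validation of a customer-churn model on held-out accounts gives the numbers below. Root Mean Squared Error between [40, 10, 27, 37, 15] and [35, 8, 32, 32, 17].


MSE = 83/5 = 16.6
RMSE = √(83/5) = 4.0743

4.0743


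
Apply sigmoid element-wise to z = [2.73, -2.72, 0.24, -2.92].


σ(2.73) = 1/(1+e^-2.73) = 0.9388
σ(-2.72) = 1/(1+e^2.72) = 0.0618
σ(0.24) = 1/(1+e^-0.24) = 0.5597
σ(-2.92) = 1/(1+e^2.92) = 0.0512
result = [0.9388, 0.0618, 0.5597, 0.0512]

[0.9388, 0.0618, 0.5597, 0.0512]


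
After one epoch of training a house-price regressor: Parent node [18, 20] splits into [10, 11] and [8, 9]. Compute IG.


Parent = [18, 20], H_parent = 0.998
H_left = 0.9984 (n=21), H_right = 0.9975 (n=17)
H_children = (21/38)·0.9984 + (17/38)·0.9975 = 0.998
IG = 0.998 - 0.998 = 0.0

0.0


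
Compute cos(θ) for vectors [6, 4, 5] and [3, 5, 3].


A·B = 6·3 + 4·5 + 5·3 = 53
‖A‖ = √77 = 8.775, ‖B‖ = √43 = 6.5574
cos = 53/(√77·√43) = 53/√3311 = 0.9211

0.9211


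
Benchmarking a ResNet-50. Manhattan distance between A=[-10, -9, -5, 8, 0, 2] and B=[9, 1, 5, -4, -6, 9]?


d = |-10-9| + |-9-1| + |-5-5| + |8+ 4| + |0+ 6| + |2-9|
  = 19 + 10 + 10 + 12 + 6 + 7
  = 64

64


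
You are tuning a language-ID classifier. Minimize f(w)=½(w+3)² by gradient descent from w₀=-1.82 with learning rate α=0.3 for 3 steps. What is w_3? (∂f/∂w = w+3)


step 1: grad = -1.82+3 = 1.18; w = -1.82 - 0.3·(1.18) = -2.174
step 2: grad = -2.174+3 = 0.826; w = -2.174 - 0.3·(0.826) = -2.4218
step 3: grad = -2.4218+3 = 0.5782; w = -2.4218 - 0.3·(0.5782) = -2.59526

-2.59526


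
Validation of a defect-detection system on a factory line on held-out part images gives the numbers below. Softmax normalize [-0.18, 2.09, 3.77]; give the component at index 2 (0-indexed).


Exponentials: e^-0.18=0.8353, e^2.09=8.0849, e^3.77=43.3801
Sum = 52.3003
Softmax = [0.016, 0.1546, 0.8294]
p[2] = 43.3801/52.3003 = 0.8294

0.8294


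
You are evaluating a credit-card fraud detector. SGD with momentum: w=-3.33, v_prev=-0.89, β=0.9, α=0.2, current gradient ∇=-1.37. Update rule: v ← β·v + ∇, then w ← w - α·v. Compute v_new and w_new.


v_new = 0.9·-0.89 - 1.37 = -0.801 - 1.37 = -2.171
w_new = -3.33 - 0.2·-2.171 = -3.33 + 0.4342 = -2.8958

v_new=-2.171, w_new=-2.8958


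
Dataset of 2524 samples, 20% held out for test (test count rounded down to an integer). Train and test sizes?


Test = ⌊2524·20/100⌋ = 504
Train = 2524 - 504 = 2020

Train: 2020, Test: 504


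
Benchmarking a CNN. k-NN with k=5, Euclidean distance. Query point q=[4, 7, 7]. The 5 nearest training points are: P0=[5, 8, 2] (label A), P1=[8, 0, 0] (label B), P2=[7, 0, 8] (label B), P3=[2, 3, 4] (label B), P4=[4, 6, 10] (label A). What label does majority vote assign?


d(q,P0) = 5.1962  (label A)
d(q,P1) = 10.6771  (label B)
d(q,P2) = 7.6811  (label B)
d(q,P3) = 5.3852  (label B)
d(q,P4) = 3.1623  (label A)
Votes: A=2, B=3
Majority → B

B


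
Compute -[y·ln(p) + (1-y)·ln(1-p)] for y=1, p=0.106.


BCE = -[y·ln(p) + (1-y)·ln(1-p)]
= -1·ln(0.106) - 0
= -ln(0.106) = 2.2443

2.2443


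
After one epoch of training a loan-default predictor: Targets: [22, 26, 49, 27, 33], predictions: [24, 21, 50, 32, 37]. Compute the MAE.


Absolute errors: |22-24|=2, |26-21|=5, |49-50|=1, |27-32|=5, |33-37|=4
Sum = 17
MAE = 17/5 = 17/5

17/5


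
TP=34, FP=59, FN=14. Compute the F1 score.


Precision = 34/93 = 0.3656
Recall = 34/48 = 0.7083
F1 = 2·P·R/(P+R) = 2·TP/(2·TP+FP+FN) = 68/(68+59+14) = 68/141 = 0.4823

0.4823


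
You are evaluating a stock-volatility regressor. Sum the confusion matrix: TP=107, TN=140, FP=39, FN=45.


Total = TP + TN + FP + FN
= 107 + 140 + 39 + 45
= 331
(Predicted positive: 146, predicted negative: 185)

331


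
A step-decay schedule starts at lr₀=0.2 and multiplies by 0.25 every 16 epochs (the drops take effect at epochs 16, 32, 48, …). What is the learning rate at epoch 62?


n_drops = ⌊62/16⌋ = 3
lr = 0.2·0.25^3 = 0.2·0.015625 = 0.003125

0.003125


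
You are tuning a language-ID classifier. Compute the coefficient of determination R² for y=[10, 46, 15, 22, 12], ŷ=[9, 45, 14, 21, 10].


ȳ = 21
SS_res = Σ(y-ŷ)² = 8
SS_tot = Σ(y-ȳ)² = 864
R² = 1 - SS_res/SS_tot = 1 - 0.0093 = 0.9907

0.9907


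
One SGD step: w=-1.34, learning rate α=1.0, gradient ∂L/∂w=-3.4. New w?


w_new = w - α·∇
= -1.34 - 1.0·-3.4
= -1.34 + 3.4
= 2.06

2.06


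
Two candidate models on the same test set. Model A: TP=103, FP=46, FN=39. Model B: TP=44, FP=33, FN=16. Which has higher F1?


Model A: P=103/149=0.6913, R=103/142=0.7254, F1=2PR/(P+R)=2TP/(2TP+FP+FN)=206/291=0.7079
Model B: P=44/77=0.5714, R=44/60=0.7333, F1=2PR/(P+R)=2TP/(2TP+FP+FN)=88/137=0.6423
0.7079 > 0.6423 → Model A

Model A


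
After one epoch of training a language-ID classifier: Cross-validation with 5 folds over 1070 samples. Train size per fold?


Fold size = 1070/5 = 214
Training per fold = 1070 - 214 = 856

856


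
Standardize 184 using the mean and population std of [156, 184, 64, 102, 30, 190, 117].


μ = 120.4286, σ = 55.8822
z = (184 - 120.4286)/55.8822 = 1.1376

1.1376


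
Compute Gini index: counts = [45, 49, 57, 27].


Probabilities: [45/178, 49/178, 57/178, 27/178] ≈ [0.2528, 0.2753, 0.3202, 0.1517]
Σpᵢ² = (2025 + 2401 + 3249 + 729)/178² = 8404/31684
Gini = 1 - Σpᵢ² = 1 - 8404/31684 = 0.7348

0.7348


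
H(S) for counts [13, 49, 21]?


Probabilities: [13/83, 49/83, 21/83] ≈ [0.1566, 0.5904, 0.253]
H = -((13/83)·log₂(13/83) + (49/83)·log₂(49/83) + (21/83)·log₂(21/83))
  = 1.3694 bits

1.3694 bits


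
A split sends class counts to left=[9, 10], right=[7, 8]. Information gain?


Parent = [16, 18], H_parent = 0.9975
H_left = 0.998 (n=19), H_right = 0.9968 (n=15)
H_children = (19/34)·0.998 + (15/34)·0.9968 = 0.9975
IG = 0.9975 - 0.9975 = 0.0

0.0


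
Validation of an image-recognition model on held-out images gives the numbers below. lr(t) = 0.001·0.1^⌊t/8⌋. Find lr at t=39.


n_drops = ⌊39/8⌋ = 4
lr = 0.001·0.1^4 = 0.001·0.0001 = 0.0000001

0.0000001


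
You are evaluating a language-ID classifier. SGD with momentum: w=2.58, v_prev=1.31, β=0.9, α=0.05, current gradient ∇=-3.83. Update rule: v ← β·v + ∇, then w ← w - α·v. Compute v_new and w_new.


v_new = 0.9·1.31 - 3.83 = 1.179 - 3.83 = -2.651
w_new = 2.58 - 0.05·-2.651 = 2.58 + 0.13255 = 2.71255

v_new=-2.651, w_new=2.71255


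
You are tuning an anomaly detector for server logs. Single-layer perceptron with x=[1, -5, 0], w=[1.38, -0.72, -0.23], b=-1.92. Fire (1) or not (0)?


z = (1)·(1.38) + (-5)·(-0.72) + (0)·(-0.23) - 1.92
  = 3.06
step(z) = 1 (z≥0)

1


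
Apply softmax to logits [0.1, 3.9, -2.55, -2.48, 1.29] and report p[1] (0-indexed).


Exponentials: e^0.1=1.1052, e^3.9=49.4024, e^-2.55=0.0781, e^-2.48=0.0837, e^1.29=3.6328
Sum = 54.3022
Softmax = [0.0204, 0.9098, 0.0014, 0.0015, 0.0669]
p[1] = 49.4024/54.3022 = 0.9098

0.9098


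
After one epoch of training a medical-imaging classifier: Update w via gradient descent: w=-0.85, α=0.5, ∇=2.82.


w_new = w - α·∇
= -0.85 - 0.5·2.82
= -0.85 - 1.41
= -2.26

-2.26


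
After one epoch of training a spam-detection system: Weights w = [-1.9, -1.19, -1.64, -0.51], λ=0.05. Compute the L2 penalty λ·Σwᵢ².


‖w‖₂² = (-1.9)² + (-1.19)² + (-1.64)² + (-0.51)²
     = 3.61 + 1.4161 + 2.6896 + 0.2601
     = 7.9758
λ·‖w‖₂² = 0.05·7.9758 = 0.39879

0.39879


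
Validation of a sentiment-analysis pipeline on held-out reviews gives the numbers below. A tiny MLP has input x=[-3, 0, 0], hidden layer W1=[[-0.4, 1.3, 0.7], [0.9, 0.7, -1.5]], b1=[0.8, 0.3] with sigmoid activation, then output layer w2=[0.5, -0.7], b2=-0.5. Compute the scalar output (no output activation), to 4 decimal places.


z1[0] = (-0.4)·(-3) + (1.3)·(0) + (0.7)·(0) + 0.8 = 2.0
z1[1] = (0.9)·(-3) + (0.7)·(0) + (-1.5)·(0) + 0.3 = -2.4
h = sigmoid(z1) = [0.8808, 0.0832]
output = (0.5)·(0.8808) + (-0.7)·(0.0832) - 0.5 = -0.1178

-0.1178


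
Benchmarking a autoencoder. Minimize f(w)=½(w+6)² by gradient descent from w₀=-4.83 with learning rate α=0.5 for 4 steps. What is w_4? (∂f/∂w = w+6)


step 1: grad = -4.83+6 = 1.17; w = -4.83 - 0.5·(1.17) = -5.415
step 2: grad = -5.415+6 = 0.585; w = -5.415 - 0.5·(0.585) = -5.7075
step 3: grad = -5.7075+6 = 0.2925; w = -5.7075 - 0.5·(0.2925) = -5.85375
step 4: grad = -5.85375+6 = 0.14625; w = -5.85375 - 0.5·(0.14625) = -5.926875

-5.926875


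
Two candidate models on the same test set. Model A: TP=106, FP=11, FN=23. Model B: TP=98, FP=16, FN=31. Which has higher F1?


Model A: P=106/117=0.906, R=106/129=0.8217, F1=2PR/(P+R)=2TP/(2TP+FP+FN)=212/246=0.8618
Model B: P=98/114=0.8596, R=98/129=0.7597, F1=2PR/(P+R)=2TP/(2TP+FP+FN)=196/243=0.8066
0.8618 > 0.8066 → Model A

Model A


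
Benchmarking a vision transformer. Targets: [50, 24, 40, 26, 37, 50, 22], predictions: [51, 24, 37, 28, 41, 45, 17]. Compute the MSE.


Squared errors: (50-51)²=1, (24-24)²=0, (40-37)²=9, (26-28)²=4, (37-41)²=16, (50-45)²=25, (22-17)²=25
Sum = 80
MSE = 80/7 = 80/7

80/7


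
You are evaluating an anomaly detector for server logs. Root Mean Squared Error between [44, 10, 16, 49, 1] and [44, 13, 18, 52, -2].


MSE = 31/5 = 6.2
RMSE = √(31/5) = 2.49

2.49


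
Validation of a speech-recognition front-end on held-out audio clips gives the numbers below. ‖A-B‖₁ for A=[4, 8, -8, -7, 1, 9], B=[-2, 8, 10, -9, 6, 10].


d = |4+ 2| + |8-8| + |-8-10| + |-7+ 9| + |1-6| + |9-10|
  = 6 + 0 + 18 + 2 + 5 + 1
  = 32

32


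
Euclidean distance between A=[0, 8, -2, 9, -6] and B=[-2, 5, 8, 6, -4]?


d = √((0+ 2)² + (8-5)² + (-2-8)² + (9-6)² + (-6+ 4)²)
  = √(4 + 9 + 100 + 9 + 4)
  = √126 = 11.225

11.225


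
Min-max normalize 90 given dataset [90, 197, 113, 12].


min=12, max=197
(90-12)/(197-12) = 78/185 = 0.4216

0.4216


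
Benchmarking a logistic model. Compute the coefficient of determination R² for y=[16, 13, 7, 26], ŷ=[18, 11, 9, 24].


ȳ = 15.5
SS_res = Σ(y-ŷ)² = 16
SS_tot = Σ(y-ȳ)² = 189
R² = 1 - SS_res/SS_tot = 1 - 0.0847 = 0.9153

0.9153


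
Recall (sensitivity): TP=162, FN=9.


Recall = TP/(TP+FN)
= 162/(162+9)
= 162/171 = 94.74%

94.74%


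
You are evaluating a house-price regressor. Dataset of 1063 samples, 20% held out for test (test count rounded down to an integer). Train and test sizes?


Test = ⌊1063·20/100⌋ = 212
Train = 1063 - 212 = 851

Train: 851, Test: 212


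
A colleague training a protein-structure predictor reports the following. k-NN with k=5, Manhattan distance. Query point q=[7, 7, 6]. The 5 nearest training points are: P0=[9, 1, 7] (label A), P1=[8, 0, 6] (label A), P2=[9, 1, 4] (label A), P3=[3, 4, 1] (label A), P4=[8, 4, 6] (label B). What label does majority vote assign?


d(q,P0) = 9  (label A)
d(q,P1) = 8  (label A)
d(q,P2) = 10  (label A)
d(q,P3) = 12  (label A)
d(q,P4) = 4  (label B)
Votes: A=4, B=1
Majority → A

A


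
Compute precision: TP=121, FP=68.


Precision = TP/(TP+FP)
= 121/(121+68)
= 121/189 = 64.02%

64.02%


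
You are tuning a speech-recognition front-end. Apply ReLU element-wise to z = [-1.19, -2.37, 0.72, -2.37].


ReLU(-1.19) = max(0, -1.19) = 0.0
ReLU(-2.37) = max(0, -2.37) = 0.0
ReLU(0.72) = max(0, 0.72) = 0.72
ReLU(-2.37) = max(0, -2.37) = 0.0
result = [0.0, 0.0, 0.72, 0.0]

[0.0, 0.0, 0.72, 0.0]


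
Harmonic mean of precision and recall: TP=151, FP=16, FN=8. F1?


Precision = 151/167 = 0.9042
Recall = 151/159 = 0.9497
F1 = 2·P·R/(P+R) = 2·TP/(2·TP+FP+FN) = 302/(302+16+8) = 302/326 = 0.9264

0.9264


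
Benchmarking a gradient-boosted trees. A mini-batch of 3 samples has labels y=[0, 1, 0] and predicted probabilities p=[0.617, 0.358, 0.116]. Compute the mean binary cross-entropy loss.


L[0] = -ln(1-0.617) = -ln(0.383) = 0.9597
L[1] = -ln(0.358) = 1.0272
L[2] = -ln(1-0.116) = -ln(0.884) = 0.1233
mean = (0.9597 + 1.0272 + 0.1233)/3 = 0.7034

0.7034


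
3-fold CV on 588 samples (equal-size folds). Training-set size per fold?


Fold size = 588/3 = 196
Training per fold = 588 - 196 = 392

392


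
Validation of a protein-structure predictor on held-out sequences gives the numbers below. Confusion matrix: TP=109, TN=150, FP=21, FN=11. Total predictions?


Total = TP + TN + FP + FN
= 109 + 150 + 21 + 11
= 291
(Predicted positive: 130, predicted negative: 161)

291


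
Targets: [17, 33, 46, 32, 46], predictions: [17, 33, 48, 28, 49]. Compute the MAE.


Absolute errors: |17-17|=0, |33-33|=0, |46-48|=2, |32-28|=4, |46-49|=3
Sum = 9
MAE = 9/5 = 9/5

9/5


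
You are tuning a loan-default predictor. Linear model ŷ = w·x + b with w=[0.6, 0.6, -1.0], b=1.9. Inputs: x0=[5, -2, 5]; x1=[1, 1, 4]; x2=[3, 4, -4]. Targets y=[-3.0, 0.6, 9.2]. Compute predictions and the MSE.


ŷ0 = (0.6)·(5) + (0.6)·(-2) + (-1.0)·(5) + 1.9 = -1.3
ŷ1 = (0.6)·(1) + (0.6)·(1) + (-1.0)·(4) + 1.9 = -0.9
ŷ2 = (0.6)·(3) + (0.6)·(4) + (-1.0)·(-4) + 1.9 = 10.1
errors² = [2.89, 2.25, 0.81]
MSE = 5.9500/3 = 1.9833

1.9833


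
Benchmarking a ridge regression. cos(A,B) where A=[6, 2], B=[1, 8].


A·B = 6·1 + 2·8 = 22
‖A‖ = √40 = 6.3246, ‖B‖ = √65 = 8.0623
cos = 22/(√40·√65) = 22/√2600 = 0.4315

0.4315


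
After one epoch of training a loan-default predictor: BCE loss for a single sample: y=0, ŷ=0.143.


BCE = -[y·ln(p) + (1-y)·ln(1-p)]
= -0 - 1·ln(1-0.143)
= -ln(0.857) = 0.1543

0.1543


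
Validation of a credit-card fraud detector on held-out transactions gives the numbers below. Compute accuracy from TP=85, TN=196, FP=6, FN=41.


Accuracy = (TP+TN)/(TP+TN+FP+FN)
= (85+196)/(328)
= 281/328 = 85.67%

85.67%


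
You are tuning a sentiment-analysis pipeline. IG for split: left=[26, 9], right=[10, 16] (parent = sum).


Parent = [36, 25], H_parent = 0.9764
H_left = 0.8224 (n=35), H_right = 0.9612 (n=26)
H_children = (35/61)·0.8224 + (26/61)·0.9612 = 0.8816
IG = 0.9764 - 0.8816 = 0.0948

0.0948


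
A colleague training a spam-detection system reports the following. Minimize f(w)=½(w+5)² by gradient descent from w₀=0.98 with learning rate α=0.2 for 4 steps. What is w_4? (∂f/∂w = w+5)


step 1: grad = 0.98+5 = 5.98; w = 0.98 - 0.2·(5.98) = -0.216
step 2: grad = -0.216+5 = 4.784; w = -0.216 - 0.2·(4.784) = -1.1728
step 3: grad = -1.1728+5 = 3.8272; w = -1.1728 - 0.2·(3.8272) = -1.93824
step 4: grad = -1.93824+5 = 3.06176; w = -1.93824 - 0.2·(3.06176) = -2.550592

-2.550592


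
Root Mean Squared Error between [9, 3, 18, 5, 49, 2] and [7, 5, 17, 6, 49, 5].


MSE = 19/6 = 3.1667
RMSE = √(19/6) = 1.7795

1.7795


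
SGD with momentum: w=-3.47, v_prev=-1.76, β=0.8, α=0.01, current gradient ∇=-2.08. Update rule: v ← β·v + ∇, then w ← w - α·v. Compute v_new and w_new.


v_new = 0.8·-1.76 - 2.08 = -1.408 - 2.08 = -3.488
w_new = -3.47 - 0.01·-3.488 = -3.47 + 0.03488 = -3.43512

v_new=-3.488, w_new=-3.43512


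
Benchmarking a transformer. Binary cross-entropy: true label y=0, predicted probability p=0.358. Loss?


BCE = -[y·ln(p) + (1-y)·ln(1-p)]
= -0 - 1·ln(1-0.358)
= -ln(0.642) = 0.4432

0.4432


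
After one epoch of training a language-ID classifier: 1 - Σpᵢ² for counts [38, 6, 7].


Probabilities: [38/51, 6/51, 7/51] ≈ [0.7451, 0.1176, 0.1373]
Σpᵢ² = (1444 + 36 + 49)/51² = 1529/2601
Gini = 1 - Σpᵢ² = 1 - 1529/2601 = 0.4121

0.4121


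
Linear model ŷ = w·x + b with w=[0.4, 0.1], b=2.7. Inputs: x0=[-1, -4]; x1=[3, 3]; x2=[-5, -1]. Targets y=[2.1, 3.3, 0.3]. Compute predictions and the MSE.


ŷ0 = (0.4)·(-1) + (0.1)·(-4) + 2.7 = 1.9
ŷ1 = (0.4)·(3) + (0.1)·(3) + 2.7 = 4.2
ŷ2 = (0.4)·(-5) + (0.1)·(-1) + 2.7 = 0.6
errors² = [0.04, 0.81, 0.09]
MSE = 0.9400/3 = 0.3133

0.3133


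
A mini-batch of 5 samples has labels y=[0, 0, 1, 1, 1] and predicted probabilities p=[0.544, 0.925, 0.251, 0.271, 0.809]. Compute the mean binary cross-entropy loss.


L[0] = -ln(1-0.544) = -ln(0.456) = 0.7853
L[1] = -ln(1-0.925) = -ln(0.075) = 2.5903
L[2] = -ln(0.251) = 1.3823
L[3] = -ln(0.271) = 1.3056
L[4] = -ln(0.809) = 0.212
mean = (0.7853 + 2.5903 + 1.3823 + 1.3056 + 0.212)/5 = 1.2551

1.2551


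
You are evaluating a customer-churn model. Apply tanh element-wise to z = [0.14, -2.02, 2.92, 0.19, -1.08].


tanh(0.14) = 0.1391
tanh(-2.02) = -0.9654
tanh(2.92) = 0.9942
tanh(0.19) = 0.1877
tanh(-1.08) = -0.7932
result = [0.1391, -0.9654, 0.9942, 0.1877, -0.7932]

[0.1391, -0.9654, 0.9942, 0.1877, -0.7932]


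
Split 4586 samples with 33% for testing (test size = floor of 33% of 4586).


Test = ⌊4586·33/100⌋ = 1513
Train = 4586 - 1513 = 3073

Train: 3073, Test: 1513


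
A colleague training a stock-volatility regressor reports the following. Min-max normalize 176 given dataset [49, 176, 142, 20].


min=20, max=176
(176-20)/(176-20) = 156/156 = 1.0

1.0


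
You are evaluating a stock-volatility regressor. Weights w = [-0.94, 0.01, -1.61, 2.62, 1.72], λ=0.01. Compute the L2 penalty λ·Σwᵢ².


‖w‖₂² = (-0.94)² + (0.01)² + (-1.61)² + (2.62)² + (1.72)²
     = 0.8836 + 0.0001 + 2.5921 + 6.8644 + 2.9584
     = 13.2986
λ·‖w‖₂² = 0.01·13.2986 = 0.132986

0.132986


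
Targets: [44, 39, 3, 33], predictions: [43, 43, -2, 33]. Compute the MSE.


Squared errors: (44-43)²=1, (39-43)²=16, (3+ 2)²=25, (33-33)²=0
Sum = 42
MSE = 42/4 = 21/2

21/2


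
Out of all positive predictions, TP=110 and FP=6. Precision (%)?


Precision = TP/(TP+FP)
= 110/(110+6)
= 110/116 = 94.83%

94.83%


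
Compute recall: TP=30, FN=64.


Recall = TP/(TP+FN)
= 30/(30+64)
= 30/94 = 31.91%

31.91%


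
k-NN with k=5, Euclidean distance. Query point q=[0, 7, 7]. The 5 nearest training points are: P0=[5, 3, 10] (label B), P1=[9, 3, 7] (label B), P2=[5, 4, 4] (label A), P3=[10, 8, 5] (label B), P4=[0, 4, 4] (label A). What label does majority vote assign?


d(q,P0) = 7.0711  (label B)
d(q,P1) = 9.8489  (label B)
d(q,P2) = 6.5574  (label A)
d(q,P3) = 10.247  (label B)
d(q,P4) = 4.2426  (label A)
Votes: A=2, B=3
Majority → B

B


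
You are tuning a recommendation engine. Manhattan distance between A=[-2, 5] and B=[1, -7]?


d = |-2-1| + |5+ 7|
  = 3 + 12
  = 15

15


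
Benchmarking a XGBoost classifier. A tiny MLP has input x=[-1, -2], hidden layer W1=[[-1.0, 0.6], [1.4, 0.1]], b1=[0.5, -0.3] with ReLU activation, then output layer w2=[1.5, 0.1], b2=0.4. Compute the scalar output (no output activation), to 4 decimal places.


z1[0] = (-1.0)·(-1) + (0.6)·(-2) + 0.5 = 0.3
z1[1] = (1.4)·(-1) + (0.1)·(-2) - 0.3 = -1.9
h = ReLU(z1) = [0.3, 0.0]
output = (1.5)·(0.3) + (0.1)·(0.0) + 0.4 = 0.85

0.85


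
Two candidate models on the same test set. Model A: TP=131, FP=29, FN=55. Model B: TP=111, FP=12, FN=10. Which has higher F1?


Model A: P=131/160=0.8187, R=131/186=0.7043, F1=2PR/(P+R)=2TP/(2TP+FP+FN)=262/346=0.7572
Model B: P=111/123=0.9024, R=111/121=0.9174, F1=2PR/(P+R)=2TP/(2TP+FP+FN)=222/244=0.9098
0.7572 < 0.9098 → Model B

Model B


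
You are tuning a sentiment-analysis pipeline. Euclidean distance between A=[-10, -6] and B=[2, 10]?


d = √((-10-2)² + (-6-10)²)
  = √(144 + 256)
  = √400 = 20.0

20.0


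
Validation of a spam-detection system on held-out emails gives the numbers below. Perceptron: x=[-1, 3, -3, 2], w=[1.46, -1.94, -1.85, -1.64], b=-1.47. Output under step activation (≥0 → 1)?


z = (-1)·(1.46) + (3)·(-1.94) + (-3)·(-1.85) + (2)·(-1.64) - 1.47
  = -6.48
step(z) = 0 (z<0)

0


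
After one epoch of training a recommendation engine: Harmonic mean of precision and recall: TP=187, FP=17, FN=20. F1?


Precision = 187/204 = 0.9167
Recall = 187/207 = 0.9034
F1 = 2·P·R/(P+R) = 2·TP/(2·TP+FP+FN) = 374/(374+17+20) = 374/411 = 0.91

0.91


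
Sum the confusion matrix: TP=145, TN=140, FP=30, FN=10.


Total = TP + TN + FP + FN
= 145 + 140 + 30 + 10
= 325
(Predicted positive: 175, predicted negative: 150)

325


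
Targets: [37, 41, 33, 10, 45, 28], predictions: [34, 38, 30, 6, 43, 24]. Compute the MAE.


Absolute errors: |37-34|=3, |41-38|=3, |33-30|=3, |10-6|=4, |45-43|=2, |28-24|=4
Sum = 19
MAE = 19/6 = 19/6

19/6


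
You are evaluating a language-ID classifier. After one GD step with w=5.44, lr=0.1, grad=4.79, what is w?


w_new = w - α·∇
= 5.44 - 0.1·4.79
= 5.44 - 0.479
= 4.961

4.961


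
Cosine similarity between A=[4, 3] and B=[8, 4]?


A·B = 4·8 + 3·4 = 44
‖A‖ = √25 = 5, ‖B‖ = √80 = 8.9443
cos = 44/(√25·√80) = 44/√2000 = 0.9839

0.9839


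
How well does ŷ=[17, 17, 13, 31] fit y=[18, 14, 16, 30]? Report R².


ȳ = 19.5
SS_res = Σ(y-ŷ)² = 20
SS_tot = Σ(y-ȳ)² = 155
R² = 1 - SS_res/SS_tot = 1 - 0.129 = 0.871

0.871


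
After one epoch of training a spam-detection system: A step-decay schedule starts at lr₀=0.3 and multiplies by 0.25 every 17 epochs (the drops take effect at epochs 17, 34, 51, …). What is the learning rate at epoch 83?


n_drops = ⌊83/17⌋ = 4
lr = 0.3·0.25^4 = 0.3·0.00390625 = 0.001171875

0.001171875


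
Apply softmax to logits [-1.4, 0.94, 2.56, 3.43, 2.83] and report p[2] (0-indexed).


Exponentials: e^-1.4=0.2466, e^0.94=2.56, e^2.56=12.9358, e^3.43=30.8766, e^2.83=16.9455
Sum = 63.5645
Softmax = [0.0039, 0.0403, 0.2035, 0.4858, 0.2666]
p[2] = 12.9358/63.5645 = 0.2035

0.2035


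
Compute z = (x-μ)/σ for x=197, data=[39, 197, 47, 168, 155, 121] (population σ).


μ = 121.1667, σ = 59.639
z = (197 - 121.1667)/59.639 = 1.2715

1.2715


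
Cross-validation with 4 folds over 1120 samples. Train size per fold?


Fold size = 1120/4 = 280
Training per fold = 1120 - 280 = 840

840


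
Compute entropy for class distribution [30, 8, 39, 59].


Probabilities: [30/136, 8/136, 39/136, 59/136] ≈ [0.2206, 0.0588, 0.2868, 0.4338]
H = -((30/136)·log₂(30/136) + (8/136)·log₂(8/136) + (39/136)·log₂(39/136) + (59/136)·log₂(59/136))
  = 1.7609 bits

1.7609 bits


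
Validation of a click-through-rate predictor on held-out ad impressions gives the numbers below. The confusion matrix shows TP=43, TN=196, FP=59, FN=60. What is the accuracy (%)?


Accuracy = (TP+TN)/(TP+TN+FP+FN)
= (43+196)/(358)
= 239/358 = 66.76%

66.76%


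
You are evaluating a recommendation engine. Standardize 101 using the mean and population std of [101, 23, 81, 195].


μ = 100, σ = 61.8789
z = (101 - 100)/61.8789 = 0.0162

0.0162


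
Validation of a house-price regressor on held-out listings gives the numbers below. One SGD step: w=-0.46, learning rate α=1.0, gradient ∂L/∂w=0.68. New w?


w_new = w - α·∇
= -0.46 - 1.0·0.68
= -0.46 - 0.68
= -1.14

-1.14


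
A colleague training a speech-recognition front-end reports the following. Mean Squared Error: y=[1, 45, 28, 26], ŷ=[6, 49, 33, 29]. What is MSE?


Squared errors: (1-6)²=25, (45-49)²=16, (28-33)²=25, (26-29)²=9
Sum = 75
MSE = 75/4 = 75/4

75/4


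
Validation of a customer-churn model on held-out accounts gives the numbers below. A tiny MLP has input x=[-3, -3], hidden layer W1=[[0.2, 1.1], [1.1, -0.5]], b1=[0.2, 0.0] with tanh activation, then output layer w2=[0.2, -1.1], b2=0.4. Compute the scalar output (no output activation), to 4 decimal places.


z1[0] = (0.2)·(-3) + (1.1)·(-3) + 0.2 = -3.7
z1[1] = (1.1)·(-3) + (-0.5)·(-3) + 0.0 = -1.8
h = tanh(z1) = [-0.9988, -0.9468]
output = (0.2)·(-0.9988) + (-1.1)·(-0.9468) + 0.4 = 1.2417

1.2417


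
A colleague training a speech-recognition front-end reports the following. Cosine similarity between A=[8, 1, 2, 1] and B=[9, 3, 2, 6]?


A·B = 8·9 + 1·3 + 2·2 + 1·6 = 85
‖A‖ = √70 = 8.3666, ‖B‖ = √130 = 11.4018
cos = 85/(√70·√130) = 85/√9100 = 0.891

0.891


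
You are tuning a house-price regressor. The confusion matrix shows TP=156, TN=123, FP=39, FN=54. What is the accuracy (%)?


Accuracy = (TP+TN)/(TP+TN+FP+FN)
= (156+123)/(372)
= 279/372 = 75.0%

75.0%


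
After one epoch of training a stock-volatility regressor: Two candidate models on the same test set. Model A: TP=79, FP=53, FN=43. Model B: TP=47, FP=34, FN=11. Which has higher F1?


Model A: P=79/132=0.5985, R=79/122=0.6475, F1=2PR/(P+R)=2TP/(2TP+FP+FN)=158/254=0.622
Model B: P=47/81=0.5802, R=47/58=0.8103, F1=2PR/(P+R)=2TP/(2TP+FP+FN)=94/139=0.6763
0.622 < 0.6763 → Model B

Model B


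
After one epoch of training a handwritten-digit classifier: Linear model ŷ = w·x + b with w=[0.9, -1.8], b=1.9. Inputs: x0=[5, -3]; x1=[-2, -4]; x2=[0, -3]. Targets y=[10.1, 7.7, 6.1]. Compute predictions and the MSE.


ŷ0 = (0.9)·(5) + (-1.8)·(-3) + 1.9 = 11.8
ŷ1 = (0.9)·(-2) + (-1.8)·(-4) + 1.9 = 7.3
ŷ2 = (0.9)·(0) + (-1.8)·(-3) + 1.9 = 7.3
errors² = [2.89, 0.16, 1.44]
MSE = 4.4900/3 = 1.4967

1.4967


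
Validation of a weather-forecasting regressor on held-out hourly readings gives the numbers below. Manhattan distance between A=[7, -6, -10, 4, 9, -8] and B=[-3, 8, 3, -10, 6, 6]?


d = |7+ 3| + |-6-8| + |-10-3| + |4+ 10| + |9-6| + |-8-6|
  = 10 + 14 + 13 + 14 + 3 + 14
  = 68

68


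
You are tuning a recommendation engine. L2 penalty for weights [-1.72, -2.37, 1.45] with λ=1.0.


‖w‖₂² = (-1.72)² + (-2.37)² + (1.45)²
     = 2.9584 + 5.6169 + 2.1025
     = 10.6778
λ·‖w‖₂² = 1.0·10.6778 = 10.6778

10.6778


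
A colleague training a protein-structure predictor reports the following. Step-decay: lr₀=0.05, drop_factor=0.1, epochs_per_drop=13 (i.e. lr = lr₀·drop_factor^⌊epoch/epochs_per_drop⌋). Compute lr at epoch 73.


n_drops = ⌊73/13⌋ = 5
lr = 0.05·0.1^5 = 0.05·0.00001 = 0.0000005

0.0000005


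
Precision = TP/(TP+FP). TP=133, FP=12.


Precision = TP/(TP+FP)
= 133/(133+12)
= 133/145 = 91.72%

91.72%


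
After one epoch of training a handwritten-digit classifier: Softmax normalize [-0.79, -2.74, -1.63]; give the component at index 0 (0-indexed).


Exponentials: e^-0.79=0.4538, e^-2.74=0.0646, e^-1.63=0.1959
Sum = 0.7143
Softmax = [0.6353, 0.0904, 0.2743]
p[0] = 0.4538/0.7143 = 0.6353

0.6353


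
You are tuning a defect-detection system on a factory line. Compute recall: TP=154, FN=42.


Recall = TP/(TP+FN)
= 154/(154+42)
= 154/196 = 78.57%

78.57%


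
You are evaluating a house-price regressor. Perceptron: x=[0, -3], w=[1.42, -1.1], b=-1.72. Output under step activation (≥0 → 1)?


z = (0)·(1.42) + (-3)·(-1.1) - 1.72
  = 1.58
step(z) = 1 (z≥0)

1


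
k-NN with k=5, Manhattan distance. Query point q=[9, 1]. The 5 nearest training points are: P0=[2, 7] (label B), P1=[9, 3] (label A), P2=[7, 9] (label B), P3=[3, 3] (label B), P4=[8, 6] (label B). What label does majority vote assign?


d(q,P0) = 13  (label B)
d(q,P1) = 2  (label A)
d(q,P2) = 10  (label B)
d(q,P3) = 8  (label B)
d(q,P4) = 6  (label B)
Votes: A=1, B=4
Majority → B

B


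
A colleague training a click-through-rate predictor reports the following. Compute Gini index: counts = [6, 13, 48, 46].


Probabilities: [6/113, 13/113, 48/113, 46/113] ≈ [0.0531, 0.115, 0.4248, 0.4071]
Σpᵢ² = (36 + 169 + 2304 + 2116)/113² = 4625/12769
Gini = 1 - Σpᵢ² = 1 - 4625/12769 = 0.6378

0.6378


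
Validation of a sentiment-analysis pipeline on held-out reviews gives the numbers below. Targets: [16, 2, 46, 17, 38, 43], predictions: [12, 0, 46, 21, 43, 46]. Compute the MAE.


Absolute errors: |16-12|=4, |2-0|=2, |46-46|=0, |17-21|=4, |38-43|=5, |43-46|=3
Sum = 18
MAE = 18/6 = 3

3


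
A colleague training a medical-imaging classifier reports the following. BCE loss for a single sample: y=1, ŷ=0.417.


BCE = -[y·ln(p) + (1-y)·ln(1-p)]
= -1·ln(0.417) - 0
= -ln(0.417) = 0.8747

0.8747


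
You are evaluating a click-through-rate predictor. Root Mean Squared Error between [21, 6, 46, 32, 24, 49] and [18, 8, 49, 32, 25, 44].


MSE = 48/6 = 8
RMSE = √(48/6) = 2.8284

2.8284


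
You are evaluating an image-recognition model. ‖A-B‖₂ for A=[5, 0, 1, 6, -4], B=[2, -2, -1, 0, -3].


d = √((5-2)² + (0+ 2)² + (1+ 1)² + (6-0)² + (-4+ 3)²)
  = √(9 + 4 + 4 + 36 + 1)
  = √54 = 7.3485

7.3485


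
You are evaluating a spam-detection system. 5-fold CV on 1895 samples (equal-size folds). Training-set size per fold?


Fold size = 1895/5 = 379
Training per fold = 1895 - 379 = 1516

1516


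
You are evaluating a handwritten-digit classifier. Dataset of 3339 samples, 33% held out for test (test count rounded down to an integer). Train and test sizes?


Test = ⌊3339·33/100⌋ = 1101
Train = 3339 - 1101 = 2238

Train: 2238, Test: 1101


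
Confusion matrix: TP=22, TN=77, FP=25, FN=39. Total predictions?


Total = TP + TN + FP + FN
= 22 + 77 + 25 + 39
= 163
(Predicted positive: 47, predicted negative: 116)

163


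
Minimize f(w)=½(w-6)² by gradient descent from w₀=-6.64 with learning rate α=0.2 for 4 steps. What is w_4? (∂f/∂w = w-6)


step 1: grad = -6.64-6 = -12.64; w = -6.64 - 0.2·(-12.64) = -4.112
step 2: grad = -4.112-6 = -10.112; w = -4.112 - 0.2·(-10.112) = -2.0896
step 3: grad = -2.0896-6 = -8.0896; w = -2.0896 - 0.2·(-8.0896) = -0.47168
step 4: grad = -0.47168-6 = -6.47168; w = -0.47168 - 0.2·(-6.47168) = 0.822656

0.822656


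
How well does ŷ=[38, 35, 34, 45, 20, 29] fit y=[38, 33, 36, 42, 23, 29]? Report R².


ȳ = 33.5
SS_res = Σ(y-ŷ)² = 26
SS_tot = Σ(y-ȳ)² = 229.5
R² = 1 - SS_res/SS_tot = 1 - 0.1133 = 0.8867

0.8867


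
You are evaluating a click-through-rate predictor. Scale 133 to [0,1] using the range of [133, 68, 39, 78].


min=39, max=133
(133-39)/(133-39) = 94/94 = 1.0

1.0


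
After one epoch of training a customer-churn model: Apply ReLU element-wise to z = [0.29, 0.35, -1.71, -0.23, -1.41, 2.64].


ReLU(0.29) = max(0, 0.29) = 0.29
ReLU(0.35) = max(0, 0.35) = 0.35
ReLU(-1.71) = max(0, -1.71) = 0.0
ReLU(-0.23) = max(0, -0.23) = 0.0
ReLU(-1.41) = max(0, -1.41) = 0.0
ReLU(2.64) = max(0, 2.64) = 2.64
result = [0.29, 0.35, 0.0, 0.0, 0.0, 2.64]

[0.29, 0.35, 0.0, 0.0, 0.0, 2.64]


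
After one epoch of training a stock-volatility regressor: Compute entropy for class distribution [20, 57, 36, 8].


Probabilities: [20/121, 57/121, 36/121, 8/121] ≈ [0.1653, 0.4711, 0.2975, 0.0661]
H = -((20/121)·log₂(20/121) + (57/121)·log₂(57/121) + (36/121)·log₂(36/121) + (8/121)·log₂(8/121))
  = 1.7203 bits

1.7203 bits


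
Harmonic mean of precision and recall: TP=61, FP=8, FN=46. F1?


Precision = 61/69 = 0.8841
Recall = 61/107 = 0.5701
F1 = 2·P·R/(P+R) = 2·TP/(2·TP+FP+FN) = 122/(122+8+46) = 122/176 = 0.6932

0.6932


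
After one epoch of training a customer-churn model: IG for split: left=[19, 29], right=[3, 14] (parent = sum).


Parent = [22, 43], H_parent = 0.9233
H_left = 0.9685 (n=48), H_right = 0.6723 (n=17)
H_children = (48/65)·0.9685 + (17/65)·0.6723 = 0.891
IG = 0.9233 - 0.891 = 0.0323

0.0323


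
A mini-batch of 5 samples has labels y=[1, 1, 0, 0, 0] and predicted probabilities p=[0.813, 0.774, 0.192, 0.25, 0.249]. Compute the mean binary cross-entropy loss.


L[0] = -ln(0.813) = 0.207
L[1] = -ln(0.774) = 0.2562
L[2] = -ln(1-0.192) = -ln(0.808) = 0.2132
L[3] = -ln(1-0.25) = -ln(0.75) = 0.2877
L[4] = -ln(1-0.249) = -ln(0.751) = 0.2863
mean = (0.207 + 0.2562 + 0.2132 + 0.2877 + 0.2863)/5 = 0.2501

0.2501


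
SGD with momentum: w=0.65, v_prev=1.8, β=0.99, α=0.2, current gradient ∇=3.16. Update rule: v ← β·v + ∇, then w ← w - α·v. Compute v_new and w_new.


v_new = 0.99·1.8 + 3.16 = 1.782 + 3.16 = 4.942
w_new = 0.65 - 0.2·4.942 = 0.65 - 0.9884 = -0.3384

v_new=4.942, w_new=-0.3384


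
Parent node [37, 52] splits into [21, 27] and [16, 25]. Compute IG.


Parent = [37, 52], H_parent = 0.9794
H_left = 0.9887 (n=48), H_right = 0.965 (n=41)
H_children = (48/89)·0.9887 + (41/89)·0.965 = 0.9778
IG = 0.9794 - 0.9778 = 0.0016

0.0016


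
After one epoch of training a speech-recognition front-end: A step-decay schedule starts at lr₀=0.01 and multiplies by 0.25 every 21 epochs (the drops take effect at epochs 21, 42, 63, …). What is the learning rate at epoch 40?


n_drops = ⌊40/21⌋ = 1
lr = 0.01·0.25^1 = 0.01·0.25 = 0.0025

0.0025
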